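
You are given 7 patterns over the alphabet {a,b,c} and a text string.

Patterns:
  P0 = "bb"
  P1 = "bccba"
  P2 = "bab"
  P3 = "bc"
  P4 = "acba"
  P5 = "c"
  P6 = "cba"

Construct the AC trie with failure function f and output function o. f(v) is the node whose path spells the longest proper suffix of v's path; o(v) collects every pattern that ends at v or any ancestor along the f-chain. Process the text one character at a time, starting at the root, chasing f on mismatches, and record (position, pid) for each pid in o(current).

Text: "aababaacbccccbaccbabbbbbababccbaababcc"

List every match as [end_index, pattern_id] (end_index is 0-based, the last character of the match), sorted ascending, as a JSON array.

Build:
Trie nodes:
  n0 'ε': a→9 b→1 c→13
  n1 'b': a→7 b→2 c→3
  n2 'bb': ·  ←P0
  n3 'bc': c→4  ←P3
  n4 'bcc': b→5
  n5 'bccb': a→6
  n6 'bccba': ·  ←P1
  n7 'ba': b→8
  n8 'bab': ·  ←P2
  n9 'a': c→10
  n10 'ac': b→11
  n11 'acb': a→12
  n12 'acba': ·  ←P4
  n13 'c': b→14  ←P5
  n14 'cb': a→15
  n15 'cba': ·  ←P6

Failure links (BFS by depth):
  n1('b'): parent n0 fail=0; on 'b' 0 → fail=0;  out ∅∪∅=∅
  n9('a'): parent n0 fail=0; on 'a' 0 → fail=0;  out ∅∪∅=∅
  n13('c'): parent n0 fail=0; on 'c' 0 → fail=0;  out {5}∪∅={5}
  n2('bb'): parent n1 fail=0; on 'b' 0 → fail=1;  out {0}∪∅={0}
  n3('bc'): parent n1 fail=0; on 'c' 0 → fail=13;  out {3}∪{5}={3,5}
  n7('ba'): parent n1 fail=0; on 'a' 0 → fail=9;  out ∅∪∅=∅
  n10('ac'): parent n9 fail=0; on 'c' 0 → fail=13;  out ∅∪{5}={5}
  n14('cb'): parent n13 fail=0; on 'b' 0 → fail=1;  out ∅∪∅=∅
  n4('bcc'): parent n3 fail=13; on 'c' 13→0 → fail=13;  out ∅∪{5}={5}
  n8('bab'): parent n7 fail=9; on 'b' 9→0 → fail=1;  out {2}∪∅={2}
  n11('acb'): parent n10 fail=13; on 'b' 13 → fail=14;  out ∅∪∅=∅
  n15('cba'): parent n14 fail=1; on 'a' 1 → fail=7;  out {6}∪∅={6}
  n5('bccb'): parent n4 fail=13; on 'b' 13 → fail=14;  out ∅∪∅=∅
  n12('acba'): parent n11 fail=14; on 'a' 14 → fail=15;  out {4}∪{6}={4,6}
  n6('bccba'): parent n5 fail=14; on 'a' 14 → fail=15;  out {1}∪{6}={1,6}

Text stream:
[0] read 'a'  n0⇒n9
[1] read 'a'  n9⇒n9 (fail-walked)
[2] read 'b'  n9⇒n1 (fail-walked)
[3] read 'a'  n1⇒n7
[4] read 'b'  n7⇒n8  emit P2@[2:4]
[5] read 'a'  n8⇒n7 (fail-walked)
[6] read 'a'  n7⇒n9 (fail-walked)
[7] read 'c'  n9⇒n10  emit P5@[7:7]
[8] read 'b'  n10⇒n11
[9] read 'c'  n11⇒n3 (fail-walked)  emit P3@[8:9],P5@[9:9]
[10] read 'c'  n3⇒n4  emit P5@[10:10]
[11] read 'c'  n4⇒n13 (fail-walked)  emit P5@[11:11]
[12] read 'c'  n13⇒n13 (fail-walked)  emit P5@[12:12]
[13] read 'b'  n13⇒n14
[14] read 'a'  n14⇒n15  emit P6@[12:14]
[15] read 'c'  n15⇒n10 (fail-walked)  emit P5@[15:15]
[16] read 'c'  n10⇒n13 (fail-walked)  emit P5@[16:16]
[17] read 'b'  n13⇒n14
[18] read 'a'  n14⇒n15  emit P6@[16:18]
[19] read 'b'  n15⇒n8 (fail-walked)  emit P2@[17:19]
[20] read 'b'  n8⇒n2 (fail-walked)  emit P0@[19:20]
[21] read 'b'  n2⇒n2 (fail-walked)  emit P0@[20:21]
[22] read 'b'  n2⇒n2 (fail-walked)  emit P0@[21:22]
[23] read 'b'  n2⇒n2 (fail-walked)  emit P0@[22:23]
[24] read 'a'  n2⇒n7 (fail-walked)
[25] read 'b'  n7⇒n8  emit P2@[23:25]
[26] read 'a'  n8⇒n7 (fail-walked)
[27] read 'b'  n7⇒n8  emit P2@[25:27]
[28] read 'c'  n8⇒n3 (fail-walked)  emit P3@[27:28],P5@[28:28]
[29] read 'c'  n3⇒n4  emit P5@[29:29]
[30] read 'b'  n4⇒n5
[31] read 'a'  n5⇒n6  emit P1@[27:31],P6@[29:31]
[32] read 'a'  n6⇒n9 (fail-walked)
[33] read 'b'  n9⇒n1 (fail-walked)
[34] read 'a'  n1⇒n7
[35] read 'b'  n7⇒n8  emit P2@[33:35]
[36] read 'c'  n8⇒n3 (fail-walked)  emit P3@[35:36],P5@[36:36]
[37] read 'c'  n3⇒n4  emit P5@[37:37]

All matches (sorted): [[4,2],[7,5],[9,3],[9,5],[10,5],[11,5],[12,5],[14,6],[15,5],[16,5],[18,6],[19,2],[20,0],[21,0],[22,0],[23,0],[25,2],[27,2],[28,3],[28,5],[29,5],[31,1],[31,6],[35,2],[36,3],[36,5],[37,5]]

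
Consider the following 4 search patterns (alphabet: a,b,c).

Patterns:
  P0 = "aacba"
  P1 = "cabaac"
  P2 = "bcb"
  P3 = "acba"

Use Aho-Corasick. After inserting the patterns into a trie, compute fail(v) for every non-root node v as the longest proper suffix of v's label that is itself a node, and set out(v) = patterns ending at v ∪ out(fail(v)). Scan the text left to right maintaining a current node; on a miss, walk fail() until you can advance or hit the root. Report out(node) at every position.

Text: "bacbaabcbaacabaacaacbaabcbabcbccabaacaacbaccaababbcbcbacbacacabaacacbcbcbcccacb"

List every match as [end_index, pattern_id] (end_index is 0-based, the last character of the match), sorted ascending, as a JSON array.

Build automaton:
Trie (insert patterns):
  n0 'ε': a→1 b→12 c→6
  n1 'a': a→2 c→15
  n2 'aa': c→3
  n3 'aac': b→4
  n4 'aacb': a→5
  n5 'aacba': ·  [P0 ends]
  n6 'c': a→7
  n7 'ca': b→8
  n8 'cab': a→9
  n9 'caba': a→10
  n10 'cabaa': c→11
  n11 'cabaac': ·  [P1 ends]
  n12 'b': c→13
  n13 'bc': b→14
  n14 'bcb': ·  [P2 ends]
  n15 'ac': b→16
  n16 'acb': a→17
  n17 'acba': ·  [P3 ends]

BFS fail/out derivation:
  n1('a'): parent n0 fail=0; on 'a' 0 → fail=0;  out ∅∪∅=∅
  n6('c'): parent n0 fail=0; on 'c' 0 → fail=0;  out ∅∪∅=∅
  n12('b'): parent n0 fail=0; on 'b' 0 → fail=0;  out ∅∪∅=∅
  n2('aa'): parent n1 fail=0; on 'a' 0 → fail=1;  out ∅∪∅=∅
  n7('ca'): parent n6 fail=0; on 'a' 0 → fail=1;  out ∅∪∅=∅
  n13('bc'): parent n12 fail=0; on 'c' 0 → fail=6;  out ∅∪∅=∅
  n15('ac'): parent n1 fail=0; on 'c' 0 → fail=6;  out ∅∪∅=∅
  n3('aac'): parent n2 fail=1; on 'c' 1 → fail=15;  out ∅∪∅=∅
  n8('cab'): parent n7 fail=1; on 'b' 1→0 → fail=12;  out ∅∪∅=∅
  n14('bcb'): parent n13 fail=6; on 'b' 6→0 → fail=12;  out {2}∪∅={2}
  n16('acb'): parent n15 fail=6; on 'b' 6→0 → fail=12;  out ∅∪∅=∅
  n4('aacb'): parent n3 fail=15; on 'b' 15 → fail=16;  out ∅∪∅=∅
  n9('caba'): parent n8 fail=12; on 'a' 12→0 → fail=1;  out ∅∪∅=∅
  n17('acba'): parent n16 fail=12; on 'a' 12→0 → fail=1;  out {3}∪∅={3}
  n5('aacba'): parent n4 fail=16; on 'a' 16 → fail=17;  out {0}∪{3}={0,3}
  n10('cabaa'): parent n9 fail=1; on 'a' 1 → fail=2;  out ∅∪∅=∅
  n11('cabaac'): parent n10 fail=2; on 'c' 2 → fail=3;  out {1}∪∅={1}

Scan:
pos 0 'b': at 12
pos 1 'a': at 1 (via fail)
pos 2 'c': at 15
pos 3 'b': at 16
pos 4 'a': at 17  → match P3@[1:4]
pos 5 'a': at 2 (via fail)
pos 6 'b': at 12 (via fail)
pos 7 'c': at 13
pos 8 'b': at 14  → match P2@[6:8]
pos 9 'a': at 1 (via fail)
pos 10 'a': at 2
pos 11 'c': at 3
pos 12 'a': at 7 (via fail)
pos 13 'b': at 8
pos 14 'a': at 9
pos 15 'a': at 10
pos 16 'c': at 11  → match P1@[11:16]
pos 17 'a': at 7 (via fail)
pos 18 'a': at 2 (via fail)
pos 19 'c': at 3
pos 20 'b': at 4
pos 21 'a': at 5  → match P0@[17:21],P3@[18:21]
pos 22 'a': at 2 (via fail)
pos 23 'b': at 12 (via fail)
pos 24 'c': at 13
pos 25 'b': at 14  → match P2@[23:25]
pos 26 'a': at 1 (via fail)
pos 27 'b': at 12 (via fail)
pos 28 'c': at 13
pos 29 'b': at 14  → match P2@[27:29]
pos 30 'c': at 13 (via fail)
pos 31 'c': at 6 (via fail)
pos 32 'a': at 7
pos 33 'b': at 8
pos 34 'a': at 9
pos 35 'a': at 10
pos 36 'c': at 11  → match P1@[31:36]
pos 37 'a': at 7 (via fail)
pos 38 'a': at 2 (via fail)
pos 39 'c': at 3
pos 40 'b': at 4
pos 41 'a': at 5  → match P0@[37:41],P3@[38:41]
pos 42 'c': at 15 (via fail)
pos 43 'c': at 6 (via fail)
pos 44 'a': at 7
pos 45 'a': at 2 (via fail)
pos 46 'b': at 12 (via fail)
pos 47 'a': at 1 (via fail)
pos 48 'b': at 12 (via fail)
pos 49 'b': at 12 (via fail)
pos 50 'c': at 13
pos 51 'b': at 14  → match P2@[49:51]
pos 52 'c': at 13 (via fail)
pos 53 'b': at 14  → match P2@[51:53]
pos 54 'a': at 1 (via fail)
pos 55 'c': at 15
pos 56 'b': at 16
pos 57 'a': at 17  → match P3@[54:57]
pos 58 'c': at 15 (via fail)
pos 59 'a': at 7 (via fail)
pos 60 'c': at 15 (via fail)
pos 61 'a': at 7 (via fail)
pos 62 'b': at 8
pos 63 'a': at 9
pos 64 'a': at 10
pos 65 'c': at 11  → match P1@[60:65]
pos 66 'a': at 7 (via fail)
pos 67 'c': at 15 (via fail)
pos 68 'b': at 16
pos 69 'c': at 13 (via fail)
pos 70 'b': at 14  → match P2@[68:70]
pos 71 'c': at 13 (via fail)
pos 72 'b': at 14  → match P2@[70:72]
pos 73 'c': at 13 (via fail)
pos 74 'c': at 6 (via fail)
pos 75 'c': at 6 (via fail)
pos 76 'a': at 7
pos 77 'c': at 15 (via fail)
pos 78 'b': at 16

Matches: [[4,3],[8,2],[16,1],[21,0],[21,3],[25,2],[29,2],[36,1],[41,0],[41,3],[51,2],[53,2],[57,3],[65,1],[70,2],[72,2]]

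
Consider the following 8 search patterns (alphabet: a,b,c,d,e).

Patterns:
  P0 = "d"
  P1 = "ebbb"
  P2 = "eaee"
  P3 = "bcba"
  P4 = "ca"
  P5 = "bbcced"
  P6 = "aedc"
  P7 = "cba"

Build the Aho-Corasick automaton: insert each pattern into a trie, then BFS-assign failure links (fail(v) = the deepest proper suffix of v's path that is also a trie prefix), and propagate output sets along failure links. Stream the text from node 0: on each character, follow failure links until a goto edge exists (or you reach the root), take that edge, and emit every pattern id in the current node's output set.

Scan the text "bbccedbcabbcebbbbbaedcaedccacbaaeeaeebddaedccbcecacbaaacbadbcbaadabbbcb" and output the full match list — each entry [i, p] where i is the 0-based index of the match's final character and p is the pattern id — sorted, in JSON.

Construct AC machine:
Trie nodes:
  n0 'ε': a→20 b→9 c→13 d→1 e→2
  n1 'd': ·  ←P0
  n2 'e': a→6 b→3
  n3 'eb': b→4
  n4 'ebb': b→5
  n5 'ebbb': ·  ←P1
  n6 'ea': e→7
  n7 'eae': e→8
  n8 'eaee': ·  ←P2
  n9 'b': b→15 c→10
  n10 'bc': b→11
  n11 'bcb': a→12
  n12 'bcba': ·  ←P3
  n13 'c': a→14 b→24
  n14 'ca': ·  ←P4
  n15 'bb': c→16
  n16 'bbc': c→17
  n17 'bbcc': e→18
  n18 'bbcce': d→19
  n19 'bbcced': ·  ←P5
  n20 'a': e→21
  n21 'ae': d→22
  n22 'aed': c→23
  n23 'aedc': ·  ←P6
  n24 'cb': a→25
  n25 'cba': ·  ←P7

Failure links (BFS by depth):
  fail(1) 'd': from fail(0)=0 chase 'd': 0 ⇒ 0;  out={0}∪out(0)={0}
  fail(2) 'e': from fail(0)=0 chase 'e': 0 ⇒ 0;  out=∅∪out(0)=∅
  fail(9) 'b': from fail(0)=0 chase 'b': 0 ⇒ 0;  out=∅∪out(0)=∅
  fail(13) 'c': from fail(0)=0 chase 'c': 0 ⇒ 0;  out=∅∪out(0)=∅
  fail(20) 'a': from fail(0)=0 chase 'a': 0 ⇒ 0;  out=∅∪out(0)=∅
  fail(3) 'eb': from fail(2)=0 chase 'b': 0 ⇒ 9;  out=∅∪out(9)=∅
  fail(6) 'ea': from fail(2)=0 chase 'a': 0 ⇒ 20;  out=∅∪out(20)=∅
  fail(10) 'bc': from fail(9)=0 chase 'c': 0 ⇒ 13;  out=∅∪out(13)=∅
  fail(14) 'ca': from fail(13)=0 chase 'a': 0 ⇒ 20;  out={4}∪out(20)={4}
  fail(15) 'bb': from fail(9)=0 chase 'b': 0 ⇒ 9;  out=∅∪out(9)=∅
  fail(21) 'ae': from fail(20)=0 chase 'e': 0 ⇒ 2;  out=∅∪out(2)=∅
  fail(24) 'cb': from fail(13)=0 chase 'b': 0 ⇒ 9;  out=∅∪out(9)=∅
  fail(4) 'ebb': from fail(3)=9 chase 'b': 9 ⇒ 15;  out=∅∪out(15)=∅
  fail(7) 'eae': from fail(6)=20 chase 'e': 20 ⇒ 21;  out=∅∪out(21)=∅
  fail(11) 'bcb': from fail(10)=13 chase 'b': 13 ⇒ 24;  out=∅∪out(24)=∅
  fail(16) 'bbc': from fail(15)=9 chase 'c': 9 ⇒ 10;  out=∅∪out(10)=∅
  fail(22) 'aed': from fail(21)=2 chase 'd': 2→0 ⇒ 1;  out=∅∪out(1)={0}
  fail(25) 'cba': from fail(24)=9 chase 'a': 9→0 ⇒ 20;  out={7}∪out(20)={7}
  fail(5) 'ebbb': from fail(4)=15 chase 'b': 15→9 ⇒ 15;  out={1}∪out(15)={1}
  fail(8) 'eaee': from fail(7)=21 chase 'e': 21→2→0 ⇒ 2;  out={2}∪out(2)={2}
  fail(12) 'bcba': from fail(11)=24 chase 'a': 24 ⇒ 25;  out={3}∪out(25)={3,7}
  fail(17) 'bbcc': from fail(16)=10 chase 'c': 10→13→0 ⇒ 13;  out=∅∪out(13)=∅
  fail(23) 'aedc': from fail(22)=1 chase 'c': 1→0 ⇒ 13;  out={6}∪out(13)={6}
  fail(18) 'bbcce': from fail(17)=13 chase 'e': 13→0 ⇒ 2;  out=∅∪out(2)=∅
  fail(19) 'bbcced': from fail(18)=2 chase 'd': 2→0 ⇒ 1;  out={5}∪out(1)={0,5}

Run:
[0] read 'b'  n0⇒n9
[1] read 'b'  n9⇒n15
[2] read 'c'  n15⇒n16
[3] read 'c'  n16⇒n17
[4] read 'e'  n17⇒n18
[5] read 'd'  n18⇒n19  ** P0@[5:5],P5@[0:5]
[6] read 'b'  n19⇒n9 (fail-walked)
[7] read 'c'  n9⇒n10
[8] read 'a'  n10⇒n14 (fail-walked)  ** P4@[7:8]
[9] read 'b'  n14⇒n9 (fail-walked)
[10] read 'b'  n9⇒n15
[11] read 'c'  n15⇒n16
[12] read 'e'  n16⇒n2 (fail-walked)
[13] read 'b'  n2⇒n3
[14] read 'b'  n3⇒n4
[15] read 'b'  n4⇒n5  ** P1@[12:15]
[16] read 'b'  n5⇒n15 (fail-walked)
[17] read 'b'  n15⇒n15 (fail-walked)
[18] read 'a'  n15⇒n20 (fail-walked)
[19] read 'e'  n20⇒n21
[20] read 'd'  n21⇒n22  ** P0@[20:20]
[21] read 'c'  n22⇒n23  ** P6@[18:21]
[22] read 'a'  n23⇒n14 (fail-walked)  ** P4@[21:22]
[23] read 'e'  n14⇒n21 (fail-walked)
[24] read 'd'  n21⇒n22  ** P0@[24:24]
[25] read 'c'  n22⇒n23  ** P6@[22:25]
[26] read 'c'  n23⇒n13 (fail-walked)
[27] read 'a'  n13⇒n14  ** P4@[26:27]
[28] read 'c'  n14⇒n13 (fail-walked)
[29] read 'b'  n13⇒n24
[30] read 'a'  n24⇒n25  ** P7@[28:30]
[31] read 'a'  n25⇒n20 (fail-walked)
[32] read 'e'  n20⇒n21
[33] read 'e'  n21⇒n2 (fail-walked)
[34] read 'a'  n2⇒n6
[35] read 'e'  n6⇒n7
[36] read 'e'  n7⇒n8  ** P2@[33:36]
[37] read 'b'  n8⇒n3 (fail-walked)
[38] read 'd'  n3⇒n1 (fail-walked)  ** P0@[38:38]
[39] read 'd'  n1⇒n1 (fail-walked)  ** P0@[39:39]
[40] read 'a'  n1⇒n20 (fail-walked)
[41] read 'e'  n20⇒n21
[42] read 'd'  n21⇒n22  ** P0@[42:42]
[43] read 'c'  n22⇒n23  ** P6@[40:43]
[44] read 'c'  n23⇒n13 (fail-walked)
[45] read 'b'  n13⇒n24
[46] read 'c'  n24⇒n10 (fail-walked)
[47] read 'e'  n10⇒n2 (fail-walked)
[48] read 'c'  n2⇒n13 (fail-walked)
[49] read 'a'  n13⇒n14  ** P4@[48:49]
[50] read 'c'  n14⇒n13 (fail-walked)
[51] read 'b'  n13⇒n24
[52] read 'a'  n24⇒n25  ** P7@[50:52]
[53] read 'a'  n25⇒n20 (fail-walked)
[54] read 'a'  n20⇒n20 (fail-walked)
[55] read 'c'  n20⇒n13 (fail-walked)
[56] read 'b'  n13⇒n24
[57] read 'a'  n24⇒n25  ** P7@[55:57]
[58] read 'd'  n25⇒n1 (fail-walked)  ** P0@[58:58]
[59] read 'b'  n1⇒n9 (fail-walked)
[60] read 'c'  n9⇒n10
[61] read 'b'  n10⇒n11
[62] read 'a'  n11⇒n12  ** P3@[59:62],P7@[60:62]
[63] read 'a'  n12⇒n20 (fail-walked)
[64] read 'd'  n20⇒n1 (fail-walked)  ** P0@[64:64]
[65] read 'a'  n1⇒n20 (fail-walked)
[66] read 'b'  n20⇒n9 (fail-walked)
[67] read 'b'  n9⇒n15
[68] read 'b'  n15⇒n15 (fail-walked)
[69] read 'c'  n15⇒n16
[70] read 'b'  n16⇒n11 (fail-walked)

All matches (sorted): [[5,0],[5,5],[8,4],[15,1],[20,0],[21,6],[22,4],[24,0],[25,6],[27,4],[30,7],[36,2],[38,0],[39,0],[42,0],[43,6],[49,4],[52,7],[57,7],[58,0],[62,3],[62,7],[64,0]]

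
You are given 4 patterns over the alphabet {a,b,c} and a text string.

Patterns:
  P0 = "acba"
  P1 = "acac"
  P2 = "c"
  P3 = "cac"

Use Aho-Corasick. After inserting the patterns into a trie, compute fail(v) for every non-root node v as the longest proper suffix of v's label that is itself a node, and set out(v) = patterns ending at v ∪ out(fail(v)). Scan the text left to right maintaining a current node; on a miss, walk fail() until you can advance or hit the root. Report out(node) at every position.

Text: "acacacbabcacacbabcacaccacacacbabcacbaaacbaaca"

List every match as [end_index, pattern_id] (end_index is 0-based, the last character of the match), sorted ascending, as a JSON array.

Build:
Trie nodes:
  0='ε' goto a→1 c→7
  1='a' goto c→2
  2='ac' goto a→5 b→3
  3='acb' goto a→4
  4='acba' goto ·  [P0 ends]
  5='aca' goto c→6
  6='acac' goto ·  [P1 ends]
  7='c' goto a→8  [P2 ends]
  8='ca' goto c→9
  9='cac' goto ·  [P3 ends]

Failure links (BFS by depth):
  n1('a'): parent n0 fail=0; on 'a' 0 → fail=0;  out ∅∪∅=∅
  n7('c'): parent n0 fail=0; on 'c' 0 → fail=0;  out {2}∪∅={2}
  n2('ac'): parent n1 fail=0; on 'c' 0 → fail=7;  out ∅∪{2}={2}
  n8('ca'): parent n7 fail=0; on 'a' 0 → fail=1;  out ∅∪∅=∅
  n3('acb'): parent n2 fail=7; on 'b' 7→0 → fail=0;  out ∅∪∅=∅
  n5('aca'): parent n2 fail=7; on 'a' 7 → fail=8;  out ∅∪∅=∅
  n9('cac'): parent n8 fail=1; on 'c' 1 → fail=2;  out {3}∪{2}={2,3}
  n4('acba'): parent n3 fail=0; on 'a' 0 → fail=1;  out {0}∪∅={0}
  n6('acac'): parent n5 fail=8; on 'c' 8 → fail=9;  out {1}∪{2,3}={1,2,3}

Scan:
pos 0 'a': at 1
pos 1 'c': at 2  emit P2@[1:1]
pos 2 'a': at 5
pos 3 'c': at 6  emit P1@[0:3],P2@[3:3],P3@[1:3]
pos 4 'a': at 5 ·f
pos 5 'c': at 6  emit P1@[2:5],P2@[5:5],P3@[3:5]
pos 6 'b': at 3 ·f
pos 7 'a': at 4  emit P0@[4:7]
pos 8 'b': at 0 ·f
pos 9 'c': at 7  emit P2@[9:9]
pos 10 'a': at 8
pos 11 'c': at 9  emit P2@[11:11],P3@[9:11]
pos 12 'a': at 5 ·f
pos 13 'c': at 6  emit P1@[10:13],P2@[13:13],P3@[11:13]
pos 14 'b': at 3 ·f
pos 15 'a': at 4  emit P0@[12:15]
pos 16 'b': at 0 ·f
pos 17 'c': at 7  emit P2@[17:17]
pos 18 'a': at 8
pos 19 'c': at 9  emit P2@[19:19],P3@[17:19]
pos 20 'a': at 5 ·f
pos 21 'c': at 6  emit P1@[18:21],P2@[21:21],P3@[19:21]
pos 22 'c': at 7 ·f  emit P2@[22:22]
pos 23 'a': at 8
pos 24 'c': at 9  emit P2@[24:24],P3@[22:24]
pos 25 'a': at 5 ·f
pos 26 'c': at 6  emit P1@[23:26],P2@[26:26],P3@[24:26]
pos 27 'a': at 5 ·f
pos 28 'c': at 6  emit P1@[25:28],P2@[28:28],P3@[26:28]
pos 29 'b': at 3 ·f
pos 30 'a': at 4  emit P0@[27:30]
pos 31 'b': at 0 ·f
pos 32 'c': at 7  emit P2@[32:32]
pos 33 'a': at 8
pos 34 'c': at 9  emit P2@[34:34],P3@[32:34]
pos 35 'b': at 3 ·f
pos 36 'a': at 4  emit P0@[33:36]
pos 37 'a': at 1 ·f
pos 38 'a': at 1 ·f
pos 39 'c': at 2  emit P2@[39:39]
pos 40 'b': at 3
pos 41 'a': at 4  emit P0@[38:41]
pos 42 'a': at 1 ·f
pos 43 'c': at 2  emit P2@[43:43]
pos 44 'a': at 5

Result: [[1,2],[3,1],[3,2],[3,3],[5,1],[5,2],[5,3],[7,0],[9,2],[11,2],[11,3],[13,1],[13,2],[13,3],[15,0],[17,2],[19,2],[19,3],[21,1],[21,2],[21,3],[22,2],[24,2],[24,3],[26,1],[26,2],[26,3],[28,1],[28,2],[28,3],[30,0],[32,2],[34,2],[34,3],[36,0],[39,2],[41,0],[43,2]]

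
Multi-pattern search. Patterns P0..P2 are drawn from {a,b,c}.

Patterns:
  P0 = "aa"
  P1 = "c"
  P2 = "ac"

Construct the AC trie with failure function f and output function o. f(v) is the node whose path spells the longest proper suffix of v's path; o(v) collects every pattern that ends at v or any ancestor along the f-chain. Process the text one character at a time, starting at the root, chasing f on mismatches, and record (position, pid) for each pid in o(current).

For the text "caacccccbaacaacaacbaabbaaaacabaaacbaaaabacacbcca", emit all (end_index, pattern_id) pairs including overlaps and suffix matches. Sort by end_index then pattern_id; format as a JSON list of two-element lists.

Build:
Trie nodes:
  0='ε' goto a→1 c→3
  1='a' goto a→2 c→4
  2='aa' goto ·  [P0 ends]
  3='c' goto ·  [P1 ends]
  4='ac' goto ·  [P2 ends]

BFS fail/out derivation:
  n1('a'): parent n0 fail=0; on 'a' 0 → fail=0;  out ∅∪∅=∅
  n3('c'): parent n0 fail=0; on 'c' 0 → fail=0;  out {1}∪∅={1}
  n2('aa'): parent n1 fail=0; on 'a' 0 → fail=1;  out {0}∪∅={0}
  n4('ac'): parent n1 fail=0; on 'c' 0 → fail=3;  out {2}∪{1}={1,2}

Scan:
[0] read 'c'  n0⇒n3  emit P1@[0:0]
[1] read 'a'  n3⇒n1 ·f
[2] read 'a'  n1⇒n2  emit P0@[1:2]
[3] read 'c'  n2⇒n4 ·f  emit P1@[3:3],P2@[2:3]
[4] read 'c'  n4⇒n3 ·f  emit P1@[4:4]
[5] read 'c'  n3⇒n3 ·f  emit P1@[5:5]
[6] read 'c'  n3⇒n3 ·f  emit P1@[6:6]
[7] read 'c'  n3⇒n3 ·f  emit P1@[7:7]
[8] read 'b'  n3⇒n0 ·f
[9] read 'a'  n0⇒n1
[10] read 'a'  n1⇒n2  emit P0@[9:10]
[11] read 'c'  n2⇒n4 ·f  emit P1@[11:11],P2@[10:11]
[12] read 'a'  n4⇒n1 ·f
[13] read 'a'  n1⇒n2  emit P0@[12:13]
[14] read 'c'  n2⇒n4 ·f  emit P1@[14:14],P2@[13:14]
[15] read 'a'  n4⇒n1 ·f
[16] read 'a'  n1⇒n2  emit P0@[15:16]
[17] read 'c'  n2⇒n4 ·f  emit P1@[17:17],P2@[16:17]
[18] read 'b'  n4⇒n0 ·f
[19] read 'a'  n0⇒n1
[20] read 'a'  n1⇒n2  emit P0@[19:20]
[21] read 'b'  n2⇒n0 ·f
[22] read 'b'  n0⇒n0
[23] read 'a'  n0⇒n1
[24] read 'a'  n1⇒n2  emit P0@[23:24]
[25] read 'a'  n2⇒n2 ·f  emit P0@[24:25]
[26] read 'a'  n2⇒n2 ·f  emit P0@[25:26]
[27] read 'c'  n2⇒n4 ·f  emit P1@[27:27],P2@[26:27]
[28] read 'a'  n4⇒n1 ·f
[29] read 'b'  n1⇒n0 ·f
[30] read 'a'  n0⇒n1
[31] read 'a'  n1⇒n2  emit P0@[30:31]
[32] read 'a'  n2⇒n2 ·f  emit P0@[31:32]
[33] read 'c'  n2⇒n4 ·f  emit P1@[33:33],P2@[32:33]
[34] read 'b'  n4⇒n0 ·f
[35] read 'a'  n0⇒n1
[36] read 'a'  n1⇒n2  emit P0@[35:36]
[37] read 'a'  n2⇒n2 ·f  emit P0@[36:37]
[38] read 'a'  n2⇒n2 ·f  emit P0@[37:38]
[39] read 'b'  n2⇒n0 ·f
[40] read 'a'  n0⇒n1
[41] read 'c'  n1⇒n4  emit P1@[41:41],P2@[40:41]
[42] read 'a'  n4⇒n1 ·f
[43] read 'c'  n1⇒n4  emit P1@[43:43],P2@[42:43]
[44] read 'b'  n4⇒n0 ·f
[45] read 'c'  n0⇒n3  emit P1@[45:45]
[46] read 'c'  n3⇒n3 ·f  emit P1@[46:46]
[47] read 'a'  n3⇒n1 ·f

All matches (sorted): [[0,1],[2,0],[3,1],[3,2],[4,1],[5,1],[6,1],[7,1],[10,0],[11,1],[11,2],[13,0],[14,1],[14,2],[16,0],[17,1],[17,2],[20,0],[24,0],[25,0],[26,0],[27,1],[27,2],[31,0],[32,0],[33,1],[33,2],[36,0],[37,0],[38,0],[41,1],[41,2],[43,1],[43,2],[45,1],[46,1]]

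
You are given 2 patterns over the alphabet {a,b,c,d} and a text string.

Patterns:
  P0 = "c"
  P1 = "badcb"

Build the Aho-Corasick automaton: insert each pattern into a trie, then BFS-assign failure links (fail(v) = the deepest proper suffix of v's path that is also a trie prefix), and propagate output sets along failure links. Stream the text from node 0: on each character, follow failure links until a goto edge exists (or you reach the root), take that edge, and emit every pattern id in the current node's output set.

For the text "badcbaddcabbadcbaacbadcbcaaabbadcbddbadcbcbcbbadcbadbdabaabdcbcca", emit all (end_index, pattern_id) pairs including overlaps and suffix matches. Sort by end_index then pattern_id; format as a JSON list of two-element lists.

Build:
Trie (insert patterns):
  0='ε' goto b→2 c→1
  1='c' goto ·  [P0 ends]
  2='b' goto a→3
  3='ba' goto d→4
  4='bad' goto c→5
  5='badc' goto b→6
  6='badcb' goto ·  [P1 ends]

Failure links (BFS by depth):
  n1('c'): parent n0 fail=0; on 'c' 0 → fail=0;  out {0}∪∅={0}
  n2('b'): parent n0 fail=0; on 'b' 0 → fail=0;  out ∅∪∅=∅
  n3('ba'): parent n2 fail=0; on 'a' 0 → fail=0;  out ∅∪∅=∅
  n4('bad'): parent n3 fail=0; on 'd' 0 → fail=0;  out ∅∪∅=∅
  n5('badc'): parent n4 fail=0; on 'c' 0 → fail=1;  out ∅∪{0}={0}
  n6('badcb'): parent n5 fail=1; on 'b' 1→0 → fail=2;  out {1}∪∅={1}

Scan:
pos 0 'b': at 2
pos 1 'a': at 3
pos 2 'd': at 4
pos 3 'c': at 5  → match P0@[3:3]
pos 4 'b': at 6  → match P1@[0:4]
pos 5 'a': at 3 (via fail)
pos 6 'd': at 4
pos 7 'd': at 0 (via fail)
pos 8 'c': at 1  → match P0@[8:8]
pos 9 'a': at 0 (via fail)
pos 10 'b': at 2
pos 11 'b': at 2 (via fail)
pos 12 'a': at 3
pos 13 'd': at 4
pos 14 'c': at 5  → match P0@[14:14]
pos 15 'b': at 6  → match P1@[11:15]
pos 16 'a': at 3 (via fail)
pos 17 'a': at 0 (via fail)
pos 18 'c': at 1  → match P0@[18:18]
pos 19 'b': at 2 (via fail)
pos 20 'a': at 3
pos 21 'd': at 4
pos 22 'c': at 5  → match P0@[22:22]
pos 23 'b': at 6  → match P1@[19:23]
pos 24 'c': at 1 (via fail)  → match P0@[24:24]
pos 25 'a': at 0 (via fail)
pos 26 'a': at 0
pos 27 'a': at 0
pos 28 'b': at 2
pos 29 'b': at 2 (via fail)
pos 30 'a': at 3
pos 31 'd': at 4
pos 32 'c': at 5  → match P0@[32:32]
pos 33 'b': at 6  → match P1@[29:33]
pos 34 'd': at 0 (via fail)
pos 35 'd': at 0
pos 36 'b': at 2
pos 37 'a': at 3
pos 38 'd': at 4
pos 39 'c': at 5  → match P0@[39:39]
pos 40 'b': at 6  → match P1@[36:40]
pos 41 'c': at 1 (via fail)  → match P0@[41:41]
pos 42 'b': at 2 (via fail)
pos 43 'c': at 1 (via fail)  → match P0@[43:43]
pos 44 'b': at 2 (via fail)
pos 45 'b': at 2 (via fail)
pos 46 'a': at 3
pos 47 'd': at 4
pos 48 'c': at 5  → match P0@[48:48]
pos 49 'b': at 6  → match P1@[45:49]
pos 50 'a': at 3 (via fail)
pos 51 'd': at 4
pos 52 'b': at 2 (via fail)
pos 53 'd': at 0 (via fail)
pos 54 'a': at 0
pos 55 'b': at 2
pos 56 'a': at 3
pos 57 'a': at 0 (via fail)
pos 58 'b': at 2
pos 59 'd': at 0 (via fail)
pos 60 'c': at 1  → match P0@[60:60]
pos 61 'b': at 2 (via fail)
pos 62 'c': at 1 (via fail)  → match P0@[62:62]
pos 63 'c': at 1 (via fail)  → match P0@[63:63]
pos 64 'a': at 0 (via fail)

Matches: [[3,0],[4,1],[8,0],[14,0],[15,1],[18,0],[22,0],[23,1],[24,0],[32,0],[33,1],[39,0],[40,1],[41,0],[43,0],[48,0],[49,1],[60,0],[62,0],[63,0]]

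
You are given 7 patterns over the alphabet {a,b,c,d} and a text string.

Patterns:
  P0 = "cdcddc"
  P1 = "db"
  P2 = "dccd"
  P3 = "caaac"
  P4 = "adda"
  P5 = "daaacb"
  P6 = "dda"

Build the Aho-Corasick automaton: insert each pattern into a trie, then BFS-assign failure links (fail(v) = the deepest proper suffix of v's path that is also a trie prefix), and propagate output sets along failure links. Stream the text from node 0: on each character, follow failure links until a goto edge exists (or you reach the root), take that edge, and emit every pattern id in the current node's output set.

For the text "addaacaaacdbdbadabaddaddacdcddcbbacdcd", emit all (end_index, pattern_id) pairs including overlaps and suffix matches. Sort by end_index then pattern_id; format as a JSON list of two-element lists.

Build automaton:
Trie nodes:
  n0 'ε': a→16 c→1 d→7
  n1 'c': a→12 d→2
  n2 'cd': c→3
  n3 'cdc': d→4
  n4 'cdcd': d→5
  n5 'cdcdd': c→6
  n6 'cdcddc': ·  ←P0
  n7 'd': a→20 b→8 c→9 d→25
  n8 'db': ·  ←P1
  n9 'dc': c→10
  n10 'dcc': d→11
  n11 'dccd': ·  ←P2
  n12 'ca': a→13
  n13 'caa': a→14
  n14 'caaa': c→15
  n15 'caaac': ·  ←P3
  n16 'a': d→17
  n17 'ad': d→18
  n18 'add': a→19
  n19 'adda': ·  ←P4
  n20 'da': a→21
  n21 'daa': a→22
  n22 'daaa': c→23
  n23 'daaac': b→24
  n24 'daaacb': ·  ←P5
  n25 'dd': a→26
  n26 'dda': ·  ←P6

Failure links (BFS by depth):
  fail(1) 'c': from fail(0)=0 chase 'c': 0 ⇒ 0;  out=∅∪out(0)=∅
  fail(7) 'd': from fail(0)=0 chase 'd': 0 ⇒ 0;  out=∅∪out(0)=∅
  fail(16) 'a': from fail(0)=0 chase 'a': 0 ⇒ 0;  out=∅∪out(0)=∅
  fail(2) 'cd': from fail(1)=0 chase 'd': 0 ⇒ 7;  out=∅∪out(7)=∅
  fail(8) 'db': from fail(7)=0 chase 'b': 0 ⇒ 0;  out={1}∪out(0)={1}
  fail(9) 'dc': from fail(7)=0 chase 'c': 0 ⇒ 1;  out=∅∪out(1)=∅
  fail(12) 'ca': from fail(1)=0 chase 'a': 0 ⇒ 16;  out=∅∪out(16)=∅
  fail(17) 'ad': from fail(16)=0 chase 'd': 0 ⇒ 7;  out=∅∪out(7)=∅
  fail(20) 'da': from fail(7)=0 chase 'a': 0 ⇒ 16;  out=∅∪out(16)=∅
  fail(25) 'dd': from fail(7)=0 chase 'd': 0 ⇒ 7;  out=∅∪out(7)=∅
  fail(3) 'cdc': from fail(2)=7 chase 'c': 7 ⇒ 9;  out=∅∪out(9)=∅
  fail(10) 'dcc': from fail(9)=1 chase 'c': 1→0 ⇒ 1;  out=∅∪out(1)=∅
  fail(13) 'caa': from fail(12)=16 chase 'a': 16→0 ⇒ 16;  out=∅∪out(16)=∅
  fail(18) 'add': from fail(17)=7 chase 'd': 7 ⇒ 25;  out=∅∪out(25)=∅
  fail(21) 'daa': from fail(20)=16 chase 'a': 16→0 ⇒ 16;  out=∅∪out(16)=∅
  fail(26) 'dda': from fail(25)=7 chase 'a': 7 ⇒ 20;  out={6}∪out(20)={6}
  fail(4) 'cdcd': from fail(3)=9 chase 'd': 9→1 ⇒ 2;  out=∅∪out(2)=∅
  fail(11) 'dccd': from fail(10)=1 chase 'd': 1 ⇒ 2;  out={2}∪out(2)={2}
  fail(14) 'caaa': from fail(13)=16 chase 'a': 16→0 ⇒ 16;  out=∅∪out(16)=∅
  fail(19) 'adda': from fail(18)=25 chase 'a': 25 ⇒ 26;  out={4}∪out(26)={4,6}
  fail(22) 'daaa': from fail(21)=16 chase 'a': 16→0 ⇒ 16;  out=∅∪out(16)=∅
  fail(5) 'cdcdd': from fail(4)=2 chase 'd': 2→7 ⇒ 25;  out=∅∪out(25)=∅
  fail(15) 'caaac': from fail(14)=16 chase 'c': 16→0 ⇒ 1;  out={3}∪out(1)={3}
  fail(23) 'daaac': from fail(22)=16 chase 'c': 16→0 ⇒ 1;  out=∅∪out(1)=∅
  fail(6) 'cdcddc': from fail(5)=25 chase 'c': 25→7 ⇒ 9;  out={0}∪out(9)={0}
  fail(24) 'daaacb': from fail(23)=1 chase 'b': 1→0 ⇒ 0;  out={5}∪out(0)={5}

Scan:
pos 0 'a': at 16
pos 1 'd': at 17
pos 2 'd': at 18
pos 3 'a': at 19  ** P4@[0:3],P6@[1:3]
pos 4 'a': at 21 (via fail)
pos 5 'c': at 1 (via fail)
pos 6 'a': at 12
pos 7 'a': at 13
pos 8 'a': at 14
pos 9 'c': at 15  ** P3@[5:9]
pos 10 'd': at 2 (via fail)
pos 11 'b': at 8 (via fail)  ** P1@[10:11]
pos 12 'd': at 7 (via fail)
pos 13 'b': at 8  ** P1@[12:13]
pos 14 'a': at 16 (via fail)
pos 15 'd': at 17
pos 16 'a': at 20 (via fail)
pos 17 'b': at 0 (via fail)
pos 18 'a': at 16
pos 19 'd': at 17
pos 20 'd': at 18
pos 21 'a': at 19  ** P4@[18:21],P6@[19:21]
pos 22 'd': at 17 (via fail)
pos 23 'd': at 18
pos 24 'a': at 19  ** P4@[21:24],P6@[22:24]
pos 25 'c': at 1 (via fail)
pos 26 'd': at 2
pos 27 'c': at 3
pos 28 'd': at 4
pos 29 'd': at 5
pos 30 'c': at 6  ** P0@[25:30]
pos 31 'b': at 0 (via fail)
pos 32 'b': at 0
pos 33 'a': at 16
pos 34 'c': at 1 (via fail)
pos 35 'd': at 2
pos 36 'c': at 3
pos 37 'd': at 4

Matches: [[3,4],[3,6],[9,3],[11,1],[13,1],[21,4],[21,6],[24,4],[24,6],[30,0]]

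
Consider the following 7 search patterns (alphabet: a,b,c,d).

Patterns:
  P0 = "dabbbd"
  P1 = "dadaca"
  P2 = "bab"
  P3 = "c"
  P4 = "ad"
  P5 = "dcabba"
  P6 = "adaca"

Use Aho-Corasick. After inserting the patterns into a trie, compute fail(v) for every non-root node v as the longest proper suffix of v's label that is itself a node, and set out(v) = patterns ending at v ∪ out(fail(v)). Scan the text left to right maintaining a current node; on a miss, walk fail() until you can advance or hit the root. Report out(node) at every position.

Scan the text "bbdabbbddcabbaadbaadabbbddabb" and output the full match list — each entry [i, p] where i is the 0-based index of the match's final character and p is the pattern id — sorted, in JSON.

Construct AC machine:
Trie (insert patterns):
  0='ε' goto a→15 b→11 c→14 d→1
  1='d' goto a→2 c→17
  2='da' goto b→3 d→7
  3='dab' goto b→4
  4='dabb' goto b→5
  5='dabbb' goto d→6
  6='dabbbd' goto ·  [P0 ends]
  7='dad' goto a→8
  8='dada' goto c→9
  9='dadac' goto a→10
  10='dadaca' goto ·  [P1 ends]
  11='b' goto a→12
  12='ba' goto b→13
  13='bab' goto ·  [P2 ends]
  14='c' goto ·  [P3 ends]
  15='a' goto d→16
  16='ad' goto a→22  [P4 ends]
  17='dc' goto a→18
  18='dca' goto b→19
  19='dcab' goto b→20
  20='dcabb' goto a→21
  21='dcabba' goto ·  [P5 ends]
  22='ada' goto c→23
  23='adac' goto a→24
  24='adaca' goto ·  [P6 ends]

BFS fail/out derivation:
  fail(1) 'd': from fail(0)=0 chase 'd': 0 ⇒ 0;  out=∅∪out(0)=∅
  fail(11) 'b': from fail(0)=0 chase 'b': 0 ⇒ 0;  out=∅∪out(0)=∅
  fail(14) 'c': from fail(0)=0 chase 'c': 0 ⇒ 0;  out={3}∪out(0)={3}
  fail(15) 'a': from fail(0)=0 chase 'a': 0 ⇒ 0;  out=∅∪out(0)=∅
  fail(2) 'da': from fail(1)=0 chase 'a': 0 ⇒ 15;  out=∅∪out(15)=∅
  fail(12) 'ba': from fail(11)=0 chase 'a': 0 ⇒ 15;  out=∅∪out(15)=∅
  fail(16) 'ad': from fail(15)=0 chase 'd': 0 ⇒ 1;  out={4}∪out(1)={4}
  fail(17) 'dc': from fail(1)=0 chase 'c': 0 ⇒ 14;  out=∅∪out(14)={3}
  fail(3) 'dab': from fail(2)=15 chase 'b': 15→0 ⇒ 11;  out=∅∪out(11)=∅
  fail(7) 'dad': from fail(2)=15 chase 'd': 15 ⇒ 16;  out=∅∪out(16)={4}
  fail(13) 'bab': from fail(12)=15 chase 'b': 15→0 ⇒ 11;  out={2}∪out(11)={2}
  fail(18) 'dca': from fail(17)=14 chase 'a': 14→0 ⇒ 15;  out=∅∪out(15)=∅
  fail(22) 'ada': from fail(16)=1 chase 'a': 1 ⇒ 2;  out=∅∪out(2)=∅
  fail(4) 'dabb': from fail(3)=11 chase 'b': 11→0 ⇒ 11;  out=∅∪out(11)=∅
  fail(8) 'dada': from fail(7)=16 chase 'a': 16 ⇒ 22;  out=∅∪out(22)=∅
  fail(19) 'dcab': from fail(18)=15 chase 'b': 15→0 ⇒ 11;  out=∅∪out(11)=∅
  fail(23) 'adac': from fail(22)=2 chase 'c': 2→15→0 ⇒ 14;  out=∅∪out(14)={3}
  fail(5) 'dabbb': from fail(4)=11 chase 'b': 11→0 ⇒ 11;  out=∅∪out(11)=∅
  fail(9) 'dadac': from fail(8)=22 chase 'c': 22 ⇒ 23;  out=∅∪out(23)={3}
  fail(20) 'dcabb': from fail(19)=11 chase 'b': 11→0 ⇒ 11;  out=∅∪out(11)=∅
  fail(24) 'adaca': from fail(23)=14 chase 'a': 14→0 ⇒ 15;  out={6}∪out(15)={6}
  fail(6) 'dabbbd': from fail(5)=11 chase 'd': 11→0 ⇒ 1;  out={0}∪out(1)={0}
  fail(10) 'dadaca': from fail(9)=23 chase 'a': 23 ⇒ 24;  out={1}∪out(24)={1,6}
  fail(21) 'dcabba': from fail(20)=11 chase 'a': 11 ⇒ 12;  out={5}∪out(12)={5}

Text stream:
pos 0 'b': at 11
pos 1 'b': at 11 ·f
pos 2 'd': at 1 ·f
pos 3 'a': at 2
pos 4 'b': at 3
pos 5 'b': at 4
pos 6 'b': at 5
pos 7 'd': at 6  emit P0@[2:7]
pos 8 'd': at 1 ·f
pos 9 'c': at 17  emit P3@[9:9]
pos 10 'a': at 18
pos 11 'b': at 19
pos 12 'b': at 20
pos 13 'a': at 21  emit P5@[8:13]
pos 14 'a': at 15 ·f
pos 15 'd': at 16  emit P4@[14:15]
pos 16 'b': at 11 ·f
pos 17 'a': at 12
pos 18 'a': at 15 ·f
pos 19 'd': at 16  emit P4@[18:19]
pos 20 'a': at 22
pos 21 'b': at 3 ·f
pos 22 'b': at 4
pos 23 'b': at 5
pos 24 'd': at 6  emit P0@[19:24]
pos 25 'd': at 1 ·f
pos 26 'a': at 2
pos 27 'b': at 3
pos 28 'b': at 4

Matches: [[7,0],[9,3],[13,5],[15,4],[19,4],[24,0]]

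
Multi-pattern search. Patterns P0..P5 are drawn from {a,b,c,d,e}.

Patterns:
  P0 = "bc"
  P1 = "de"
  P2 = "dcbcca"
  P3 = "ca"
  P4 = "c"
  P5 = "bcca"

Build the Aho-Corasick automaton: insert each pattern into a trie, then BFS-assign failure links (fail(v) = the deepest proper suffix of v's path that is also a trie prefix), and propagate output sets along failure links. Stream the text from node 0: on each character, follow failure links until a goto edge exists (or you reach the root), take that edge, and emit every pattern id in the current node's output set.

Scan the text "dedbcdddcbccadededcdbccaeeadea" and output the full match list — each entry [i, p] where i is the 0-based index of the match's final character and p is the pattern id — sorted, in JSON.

Construct AC machine:
Trie nodes:
  0='ε' goto b→1 c→10 d→3
  1='b' goto c→2
  2='bc' goto c→12  [P0 ends]
  3='d' goto c→5 e→4
  4='de' goto ·  [P1 ends]
  5='dc' goto b→6
  6='dcb' goto c→7
  7='dcbc' goto c→8
  8='dcbcc' goto a→9
  9='dcbcca' goto ·  [P2 ends]
  10='c' goto a→11  [P4 ends]
  11='ca' goto ·  [P3 ends]
  12='bcc' goto a→13
  13='bcca' goto ·  [P5 ends]

BFS fail/out derivation:
  fail(1) 'b': from fail(0)=0 chase 'b': 0 ⇒ 0;  out=∅∪out(0)=∅
  fail(3) 'd': from fail(0)=0 chase 'd': 0 ⇒ 0;  out=∅∪out(0)=∅
  fail(10) 'c': from fail(0)=0 chase 'c': 0 ⇒ 0;  out={4}∪out(0)={4}
  fail(2) 'bc': from fail(1)=0 chase 'c': 0 ⇒ 10;  out={0}∪out(10)={0,4}
  fail(4) 'de': from fail(3)=0 chase 'e': 0 ⇒ 0;  out={1}∪out(0)={1}
  fail(5) 'dc': from fail(3)=0 chase 'c': 0 ⇒ 10;  out=∅∪out(10)={4}
  fail(11) 'ca': from fail(10)=0 chase 'a': 0 ⇒ 0;  out={3}∪out(0)={3}
  fail(6) 'dcb': from fail(5)=10 chase 'b': 10→0 ⇒ 1;  out=∅∪out(1)=∅
  fail(12) 'bcc': from fail(2)=10 chase 'c': 10→0 ⇒ 10;  out=∅∪out(10)={4}
  fail(7) 'dcbc': from fail(6)=1 chase 'c': 1 ⇒ 2;  out=∅∪out(2)={0,4}
  fail(13) 'bcca': from fail(12)=10 chase 'a': 10 ⇒ 11;  out={5}∪out(11)={3,5}
  fail(8) 'dcbcc': from fail(7)=2 chase 'c': 2 ⇒ 12;  out=∅∪out(12)={4}
  fail(9) 'dcbcca': from fail(8)=12 chase 'a': 12 ⇒ 13;  out={2}∪out(13)={2,3,5}

Text stream:
pos 0 'd': at 3
pos 1 'e': at 4  ** P1@[0:1]
pos 2 'd': at 3 (via fail)
pos 3 'b': at 1 (via fail)
pos 4 'c': at 2  ** P0@[3:4],P4@[4:4]
pos 5 'd': at 3 (via fail)
pos 6 'd': at 3 (via fail)
pos 7 'd': at 3 (via fail)
pos 8 'c': at 5  ** P4@[8:8]
pos 9 'b': at 6
pos 10 'c': at 7  ** P0@[9:10],P4@[10:10]
pos 11 'c': at 8  ** P4@[11:11]
pos 12 'a': at 9  ** P2@[7:12],P3@[11:12],P5@[9:12]
pos 13 'd': at 3 (via fail)
pos 14 'e': at 4  ** P1@[13:14]
pos 15 'd': at 3 (via fail)
pos 16 'e': at 4  ** P1@[15:16]
pos 17 'd': at 3 (via fail)
pos 18 'c': at 5  ** P4@[18:18]
pos 19 'd': at 3 (via fail)
pos 20 'b': at 1 (via fail)
pos 21 'c': at 2  ** P0@[20:21],P4@[21:21]
pos 22 'c': at 12  ** P4@[22:22]
pos 23 'a': at 13  ** P3@[22:23],P5@[20:23]
pos 24 'e': at 0 (via fail)
pos 25 'e': at 0
pos 26 'a': at 0
pos 27 'd': at 3
pos 28 'e': at 4  ** P1@[27:28]
pos 29 'a': at 0 (via fail)

Matches: [[1,1],[4,0],[4,4],[8,4],[10,0],[10,4],[11,4],[12,2],[12,3],[12,5],[14,1],[16,1],[18,4],[21,0],[21,4],[22,4],[23,3],[23,5],[28,1]]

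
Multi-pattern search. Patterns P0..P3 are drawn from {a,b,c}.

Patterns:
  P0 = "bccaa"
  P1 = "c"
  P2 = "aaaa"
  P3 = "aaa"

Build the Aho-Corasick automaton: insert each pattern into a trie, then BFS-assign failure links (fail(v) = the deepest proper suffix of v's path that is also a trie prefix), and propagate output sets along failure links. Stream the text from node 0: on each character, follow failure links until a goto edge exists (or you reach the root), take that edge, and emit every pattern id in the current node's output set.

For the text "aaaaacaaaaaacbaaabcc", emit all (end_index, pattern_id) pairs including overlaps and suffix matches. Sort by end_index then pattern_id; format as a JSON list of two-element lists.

Build:
Trie nodes:
  0='ε' goto a→7 b→1 c→6
  1='b' goto c→2
  2='bc' goto c→3
  3='bcc' goto a→4
  4='bcca' goto a→5
  5='bccaa' goto ·  [P0 ends]
  6='c' goto ·  [P1 ends]
  7='a' goto a→8
  8='aa' goto a→9
  9='aaa' goto a→10  [P3 ends]
  10='aaaa' goto ·  [P2 ends]

BFS fail/out derivation:
  fail(1) 'b': from fail(0)=0 chase 'b': 0 ⇒ 0;  out=∅∪out(0)=∅
  fail(6) 'c': from fail(0)=0 chase 'c': 0 ⇒ 0;  out={1}∪out(0)={1}
  fail(7) 'a': from fail(0)=0 chase 'a': 0 ⇒ 0;  out=∅∪out(0)=∅
  fail(2) 'bc': from fail(1)=0 chase 'c': 0 ⇒ 6;  out=∅∪out(6)={1}
  fail(8) 'aa': from fail(7)=0 chase 'a': 0 ⇒ 7;  out=∅∪out(7)=∅
  fail(3) 'bcc': from fail(2)=6 chase 'c': 6→0 ⇒ 6;  out=∅∪out(6)={1}
  fail(9) 'aaa': from fail(8)=7 chase 'a': 7 ⇒ 8;  out={3}∪out(8)={3}
  fail(4) 'bcca': from fail(3)=6 chase 'a': 6→0 ⇒ 7;  out=∅∪out(7)=∅
  fail(10) 'aaaa': from fail(9)=8 chase 'a': 8 ⇒ 9;  out={2}∪out(9)={2,3}
  fail(5) 'bccaa': from fail(4)=7 chase 'a': 7 ⇒ 8;  out={0}∪out(8)={0}

Run:
[0] read 'a'  n0⇒n7
[1] read 'a'  n7⇒n8
[2] read 'a'  n8⇒n9  ** P3@[0:2]
[3] read 'a'  n9⇒n10  ** P2@[0:3],P3@[1:3]
[4] read 'a'  n10⇒n10 (via fail)  ** P2@[1:4],P3@[2:4]
[5] read 'c'  n10⇒n6 (via fail)  ** P1@[5:5]
[6] read 'a'  n6⇒n7 (via fail)
[7] read 'a'  n7⇒n8
[8] read 'a'  n8⇒n9  ** P3@[6:8]
[9] read 'a'  n9⇒n10  ** P2@[6:9],P3@[7:9]
[10] read 'a'  n10⇒n10 (via fail)  ** P2@[7:10],P3@[8:10]
[11] read 'a'  n10⇒n10 (via fail)  ** P2@[8:11],P3@[9:11]
[12] read 'c'  n10⇒n6 (via fail)  ** P1@[12:12]
[13] read 'b'  n6⇒n1 (via fail)
[14] read 'a'  n1⇒n7 (via fail)
[15] read 'a'  n7⇒n8
[16] read 'a'  n8⇒n9  ** P3@[14:16]
[17] read 'b'  n9⇒n1 (via fail)
[18] read 'c'  n1⇒n2  ** P1@[18:18]
[19] read 'c'  n2⇒n3  ** P1@[19:19]

Matches: [[2,3],[3,2],[3,3],[4,2],[4,3],[5,1],[8,3],[9,2],[9,3],[10,2],[10,3],[11,2],[11,3],[12,1],[16,3],[18,1],[19,1]]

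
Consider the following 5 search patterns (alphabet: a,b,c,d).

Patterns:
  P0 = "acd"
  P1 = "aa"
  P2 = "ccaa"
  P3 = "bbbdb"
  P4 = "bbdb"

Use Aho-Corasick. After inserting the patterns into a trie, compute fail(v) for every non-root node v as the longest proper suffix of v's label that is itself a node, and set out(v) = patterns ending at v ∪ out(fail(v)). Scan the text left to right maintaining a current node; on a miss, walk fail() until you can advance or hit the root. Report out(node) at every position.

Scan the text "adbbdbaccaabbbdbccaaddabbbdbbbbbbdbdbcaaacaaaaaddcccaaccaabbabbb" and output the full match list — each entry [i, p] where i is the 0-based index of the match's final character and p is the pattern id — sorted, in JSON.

Build automaton:
Trie (insert patterns):
  n0 'ε': a→1 b→9 c→5
  n1 'a': a→4 c→2
  n2 'ac': d→3
  n3 'acd': ·  [P0 ends]
  n4 'aa': ·  [P1 ends]
  n5 'c': c→6
  n6 'cc': a→7
  n7 'cca': a→8
  n8 'ccaa': ·  [P2 ends]
  n9 'b': b→10
  n10 'bb': b→11 d→14
  n11 'bbb': d→12
  n12 'bbbd': b→13
  n13 'bbbdb': ·  [P3 ends]
  n14 'bbd': b→15
  n15 'bbdb': ·  [P4 ends]

Failure links (BFS by depth):
  fail(1) 'a': from fail(0)=0 chase 'a': 0 ⇒ 0;  out=∅∪out(0)=∅
  fail(5) 'c': from fail(0)=0 chase 'c': 0 ⇒ 0;  out=∅∪out(0)=∅
  fail(9) 'b': from fail(0)=0 chase 'b': 0 ⇒ 0;  out=∅∪out(0)=∅
  fail(2) 'ac': from fail(1)=0 chase 'c': 0 ⇒ 5;  out=∅∪out(5)=∅
  fail(4) 'aa': from fail(1)=0 chase 'a': 0 ⇒ 1;  out={1}∪out(1)={1}
  fail(6) 'cc': from fail(5)=0 chase 'c': 0 ⇒ 5;  out=∅∪out(5)=∅
  fail(10) 'bb': from fail(9)=0 chase 'b': 0 ⇒ 9;  out=∅∪out(9)=∅
  fail(3) 'acd': from fail(2)=5 chase 'd': 5→0 ⇒ 0;  out={0}∪out(0)={0}
  fail(7) 'cca': from fail(6)=5 chase 'a': 5→0 ⇒ 1;  out=∅∪out(1)=∅
  fail(11) 'bbb': from fail(10)=9 chase 'b': 9 ⇒ 10;  out=∅∪out(10)=∅
  fail(14) 'bbd': from fail(10)=9 chase 'd': 9→0 ⇒ 0;  out=∅∪out(0)=∅
  fail(8) 'ccaa': from fail(7)=1 chase 'a': 1 ⇒ 4;  out={2}∪out(4)={1,2}
  fail(12) 'bbbd': from fail(11)=10 chase 'd': 10 ⇒ 14;  out=∅∪out(14)=∅
  fail(15) 'bbdb': from fail(14)=0 chase 'b': 0 ⇒ 9;  out={4}∪out(9)={4}
  fail(13) 'bbbdb': from fail(12)=14 chase 'b': 14 ⇒ 15;  out={3}∪out(15)={3,4}

Run:
pos 0 'a': at 1
pos 1 'd': at 0 (fail-walked)
pos 2 'b': at 9
pos 3 'b': at 10
pos 4 'd': at 14
pos 5 'b': at 15  → match P4@[2:5]
pos 6 'a': at 1 (fail-walked)
pos 7 'c': at 2
pos 8 'c': at 6 (fail-walked)
pos 9 'a': at 7
pos 10 'a': at 8  → match P1@[9:10],P2@[7:10]
pos 11 'b': at 9 (fail-walked)
pos 12 'b': at 10
pos 13 'b': at 11
pos 14 'd': at 12
pos 15 'b': at 13  → match P3@[11:15],P4@[12:15]
pos 16 'c': at 5 (fail-walked)
pos 17 'c': at 6
pos 18 'a': at 7
pos 19 'a': at 8  → match P1@[18:19],P2@[16:19]
pos 20 'd': at 0 (fail-walked)
pos 21 'd': at 0
pos 22 'a': at 1
pos 23 'b': at 9 (fail-walked)
pos 24 'b': at 10
pos 25 'b': at 11
pos 26 'd': at 12
pos 27 'b': at 13  → match P3@[23:27],P4@[24:27]
pos 28 'b': at 10 (fail-walked)
pos 29 'b': at 11
pos 30 'b': at 11 (fail-walked)
pos 31 'b': at 11 (fail-walked)
pos 32 'b': at 11 (fail-walked)
pos 33 'd': at 12
pos 34 'b': at 13  → match P3@[30:34],P4@[31:34]
pos 35 'd': at 0 (fail-walked)
pos 36 'b': at 9
pos 37 'c': at 5 (fail-walked)
pos 38 'a': at 1 (fail-walked)
pos 39 'a': at 4  → match P1@[38:39]
pos 40 'a': at 4 (fail-walked)  → match P1@[39:40]
pos 41 'c': at 2 (fail-walked)
pos 42 'a': at 1 (fail-walked)
pos 43 'a': at 4  → match P1@[42:43]
pos 44 'a': at 4 (fail-walked)  → match P1@[43:44]
pos 45 'a': at 4 (fail-walked)  → match P1@[44:45]
pos 46 'a': at 4 (fail-walked)  → match P1@[45:46]
pos 47 'd': at 0 (fail-walked)
pos 48 'd': at 0
pos 49 'c': at 5
pos 50 'c': at 6
pos 51 'c': at 6 (fail-walked)
pos 52 'a': at 7
pos 53 'a': at 8  → match P1@[52:53],P2@[50:53]
pos 54 'c': at 2 (fail-walked)
pos 55 'c': at 6 (fail-walked)
pos 56 'a': at 7
pos 57 'a': at 8  → match P1@[56:57],P2@[54:57]
pos 58 'b': at 9 (fail-walked)
pos 59 'b': at 10
pos 60 'a': at 1 (fail-walked)
pos 61 'b': at 9 (fail-walked)
pos 62 'b': at 10
pos 63 'b': at 11

Result: [[5,4],[10,1],[10,2],[15,3],[15,4],[19,1],[19,2],[27,3],[27,4],[34,3],[34,4],[39,1],[40,1],[43,1],[44,1],[45,1],[46,1],[53,1],[53,2],[57,1],[57,2]]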